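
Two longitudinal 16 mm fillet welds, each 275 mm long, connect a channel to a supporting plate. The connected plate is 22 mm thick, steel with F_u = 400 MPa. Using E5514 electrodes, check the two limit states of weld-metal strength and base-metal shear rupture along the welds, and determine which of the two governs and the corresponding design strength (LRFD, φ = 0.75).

φR_n ≈ 1540 kN (weld metal governs)

E55XX → F_EXX = 550 MPa.
t_e = 0.707 × 16 = 11.31 mm; L = 550 mm.
Weld metal: φR_n = 0.75 × 0.6 × 550 × 11.31 × 550 × 10⁻³ = 1540 kN.
Base metal (shear rupture): φR_n = 0.75 × 0.6 × 400 × 22 × 550 × 10⁻³ = 2178 kN.
Governing: weld metal.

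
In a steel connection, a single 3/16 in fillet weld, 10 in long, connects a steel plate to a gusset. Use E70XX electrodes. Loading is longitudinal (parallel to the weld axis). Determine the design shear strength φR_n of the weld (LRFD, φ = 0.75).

φR_n ≈ 41.8 kip

E70XX → F_EXX = 70 ksi.
Effective throat t_e = 0.707 × 0.1875 = 0.1326 in.
Total length L = 10 in; A_we = 0.1326 × 10 = 1.326 in².
F_nw = 0.6 F_EXX = 0.6 × 70 = 42 ksi.
φR_n = 0.75 × 42 × 1.326 = 41.76 kip.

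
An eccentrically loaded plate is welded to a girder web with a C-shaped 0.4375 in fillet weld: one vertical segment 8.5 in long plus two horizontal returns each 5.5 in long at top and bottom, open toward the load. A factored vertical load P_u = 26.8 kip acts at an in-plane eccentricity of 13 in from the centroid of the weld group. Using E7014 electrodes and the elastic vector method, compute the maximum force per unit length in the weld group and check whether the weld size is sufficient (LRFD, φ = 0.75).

f_max ≈ 7.44 kip/in; adequate

E70XX → F_EXX = 70 ksi.
Total weld length L_w = 19.5 in. Treat welds as unit-width lines.
Centroid: x̄ = 2×5.5×2.75 / 19.5 = 1.551 in from the vertical weld.
Polar moment about centroid: J = I_x + I_y = [8.5³/12 + 2×5.5×4.25²] + [8.5×1.551² + 2(5.5³/12 + 5.5×1.199²)] = 313.9 in³.
Direct shear f_v = P/L_w = 26.8 / 19.5 = 1.374 kip/in (vertical).
Torsion M = P·e = 26.8 × 13 = 348.4 kip·in.
Critical point at (x, y) = (3.949, 4.25) from centroid. f_tx = M·y/J = 4.718 kip/in; f_ty = M·x/J = 4.383 kip/in.
Resultant f_max = √[f_tx² + (f_v + f_ty)²] = √[4.718² + (1.374 + 4.383)²] = 7.444 kip/in.
Capacity per unit length: φr_n = 0.75 × 0.6 × 70 × (0.707 × 0.4375) = 9.743 kip/in.
7.444 ≤ 9.743 → adequate.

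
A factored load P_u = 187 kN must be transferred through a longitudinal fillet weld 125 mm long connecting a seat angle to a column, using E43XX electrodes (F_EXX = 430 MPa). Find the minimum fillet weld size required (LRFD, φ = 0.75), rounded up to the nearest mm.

w = 11 mm

Total weld length L = 125 mm.
Required throat t_e = P_u / (φ × 0.6 F_EXX × L) = 187 / (0.75 × 0.6 × 430 × 125 × 10⁻³) = 7.731 mm.
Required leg w = t_e / 0.707 = 10.94 mm → use 11 mm.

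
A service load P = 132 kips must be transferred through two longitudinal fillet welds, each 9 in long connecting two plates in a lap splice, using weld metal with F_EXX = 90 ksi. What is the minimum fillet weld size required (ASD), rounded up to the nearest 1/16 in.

Total weld length L = 18 in.
Required throat t_e = P × Ω / (0.6 F_EXX × L) = 132 × 2.0 / (0.6 × 90 × 18) = 0.2716 in.
Required leg w = t_e / 0.707 = 0.3842 in → use 7/16 in.

w = 7/16 in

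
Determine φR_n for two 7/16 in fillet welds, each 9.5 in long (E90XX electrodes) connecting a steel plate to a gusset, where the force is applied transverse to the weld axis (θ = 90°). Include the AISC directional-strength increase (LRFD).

E90XX → F_EXX = 90 ksi.
t_e = 0.707 × 0.4375 = 0.3093 in; A_we = 0.3093 × 19 = 5.877 in².
Directional factor: 1.0 + 0.5 sin^1.5(90°) = 1.5.
F_nw = 0.6 × 90 × 1.5 = 81 ksi.
φR_n = 0.75 × 81 × 5.877 = 357 kip.

φR_n ≈ 357 kip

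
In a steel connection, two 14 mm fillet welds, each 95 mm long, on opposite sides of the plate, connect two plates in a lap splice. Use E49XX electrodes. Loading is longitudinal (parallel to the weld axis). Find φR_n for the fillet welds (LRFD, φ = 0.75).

E49XX → F_EXX = 490 MPa.
Effective throat t_e = 0.707 × 14 = 9.898 mm.
Total length L = 190 mm; A_we = 9.898 × 190 = 1881 mm².
F_nw = 0.6 F_EXX = 0.6 × 490 = 294 MPa.
φR_n = 0.75 × 294 × 1881 × 10⁻³ = 414.7 kN.

φR_n ≈ 415 kN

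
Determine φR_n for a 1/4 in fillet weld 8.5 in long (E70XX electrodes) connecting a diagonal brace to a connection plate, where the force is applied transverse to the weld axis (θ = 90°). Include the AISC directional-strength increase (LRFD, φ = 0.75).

E70XX → F_EXX = 70 ksi.
t_e = 0.707 × 0.25 = 0.1767 in; A_we = 0.1767 × 8.5 = 1.502 in².
Directional factor: 1.0 + 0.5 sin^1.5(90°) = 1.5.
F_nw = 0.6 × 70 × 1.5 = 63 ksi.
φR_n = 0.75 × 63 × 1.502 = 70.99 kip.

φR_n ≈ 71 kip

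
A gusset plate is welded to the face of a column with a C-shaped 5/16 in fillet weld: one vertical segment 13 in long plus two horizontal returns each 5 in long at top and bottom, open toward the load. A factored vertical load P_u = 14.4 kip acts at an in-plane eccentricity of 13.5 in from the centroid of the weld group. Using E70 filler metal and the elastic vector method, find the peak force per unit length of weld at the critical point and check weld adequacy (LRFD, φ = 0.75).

E70XX → F_EXX = 70 ksi.
Total weld length L_w = 23 in. Treat welds as unit-width lines.
Centroid: x̄ = 2×5×2.5 / 23 = 1.087 in from the vertical weld.
Polar moment about centroid: J = I_x + I_y = [13³/12 + 2×5×6.5²] + [13×1.087² + 2(5³/12 + 5×1.413²)] = 661.7 in³.
Direct shear f_v = P/L_w = 14.4 / 23 = 0.6261 kip/in (vertical).
Torsion M = P·e = 14.4 × 13.5 = 194.4 kip·in.
Critical point at (x, y) = (3.913, 6.5) from centroid. f_tx = M·y/J = 1.91 kip/in; f_ty = M·x/J = 1.15 kip/in.
Resultant f_max = √[f_tx² + (f_v + f_ty)²] = √[1.91² + (0.6261 + 1.15)²] = 2.607 kip/in.
Capacity per unit length: φr_n = 0.75 × 0.6 × 70 × (0.707 × 0.3125) = 6.96 kip/in.
2.607 ≤ 6.96 → adequate.

f_max ≈ 2.61 kip/in; adequate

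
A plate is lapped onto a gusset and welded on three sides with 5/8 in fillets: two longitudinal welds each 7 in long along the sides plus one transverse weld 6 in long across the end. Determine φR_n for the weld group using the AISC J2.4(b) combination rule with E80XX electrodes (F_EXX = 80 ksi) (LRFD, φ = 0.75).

φR_n ≈ 332 kips

t_e = 0.707 × 0.625 = 0.4419 in.
R_nwl = 0.6 × 80 × 0.4419 × 14 = 296.9 kips (longitudinal, 2 welds).
R_nwt = 0.6 × 80 × 0.4419 × 6 = 127.3 kips (transverse, base value).
(i) R_nwl + R_nwt = 424.2 kips; (ii) 0.85 R_nwl + 1.5 R_nwt = 443.3 kips.
R_n = max = 443.3 kips [governs: (ii)]; φR_n = 332.5 kips.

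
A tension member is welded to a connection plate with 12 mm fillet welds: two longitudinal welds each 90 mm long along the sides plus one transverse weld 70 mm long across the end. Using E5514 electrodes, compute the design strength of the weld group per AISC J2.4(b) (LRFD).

E55XX → F_EXX = 550 MPa.
t_e = 0.707 × 12 = 8.484 mm.
R_nwl = 0.6 × 550 × 8.484 × 180 × 10⁻³ = 503.9 kN (longitudinal, 2 welds).
R_nwt = 0.6 × 550 × 8.484 × 70 × 10⁻³ = 196 kN (transverse, base value).
(i) R_nwl + R_nwt = 699.9 kN; (ii) 0.85 R_nwl + 1.5 R_nwt = 722.3 kN.
R_n = max = 722.3 kN [governs: (ii)]; φR_n = 541.7 kN.

φR_n ≈ 542 kN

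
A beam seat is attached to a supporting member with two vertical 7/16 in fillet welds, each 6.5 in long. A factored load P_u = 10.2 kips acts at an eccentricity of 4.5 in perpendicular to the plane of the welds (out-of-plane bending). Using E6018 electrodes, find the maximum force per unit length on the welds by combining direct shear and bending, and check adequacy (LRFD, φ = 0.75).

E60XX → F_EXX = 60 ksi.
L_w = 2 × 6.5 = 13 in; section modulus (unit throat) S = 2 × L²/6 = 14.08 in².
Direct shear f_v = P/L_w = 10.2/13 = 0.7846 kip/in.
Moment M = P × e = 10.2 × 4.5 = 45.9 kip·in; bending f_b = M/S = 3.259 kip/in.
f_max = √(f_v² + f_b²) = √(0.7846² + 3.259²) = 3.352 kip/in.
φr_n = 0.75 × 0.6 × 60 × (0.707 × 0.4375) = 8.351 kip/in → adequate.

f_max ≈ 3.35 kip/in; adequate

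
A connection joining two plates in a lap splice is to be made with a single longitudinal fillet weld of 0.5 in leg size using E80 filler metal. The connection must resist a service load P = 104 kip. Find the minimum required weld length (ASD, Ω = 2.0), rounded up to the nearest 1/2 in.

L = 12.5 in

E80XX → F_EXX = 80 ksi.
Throat t_e = 0.707 × 0.5 = 0.3535 in.
r_n/Ω = (0.6 × 80 × 0.3535) / 2.0 = 8.484 kip/in.
L_req = P / (r_n/Ω) = 104 / 8.484 = 12.26 in total.
Round up → use L = 12.5 in.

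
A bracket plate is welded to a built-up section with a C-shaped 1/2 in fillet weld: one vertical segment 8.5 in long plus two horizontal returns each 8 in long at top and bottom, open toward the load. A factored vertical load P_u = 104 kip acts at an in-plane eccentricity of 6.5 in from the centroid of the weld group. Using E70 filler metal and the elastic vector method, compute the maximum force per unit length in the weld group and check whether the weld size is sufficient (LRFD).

f_max ≈ 12.6 kip/in; NOT adequate

E70XX → F_EXX = 70 ksi.
Total weld length L_w = 24.5 in. Treat welds as unit-width lines.
Centroid: x̄ = 2×8×4 / 24.5 = 2.612 in from the vertical weld.
Polar moment about centroid: J = I_x + I_y = [8.5³/12 + 2×8×4.25²] + [8.5×2.612² + 2(8³/12 + 8×1.388²)] = 514.3 in³.
Direct shear f_v = P/L_w = 104 / 24.5 = 4.245 kip/in (vertical).
Torsion M = P·e = 104 × 6.5 = 676 kip·in.
Critical point at (x, y) = (5.388, 4.25) from centroid. f_tx = M·y/J = 5.586 kip/in; f_ty = M·x/J = 7.081 kip/in.
Resultant f_max = √[f_tx² + (f_v + f_ty)²] = √[5.586² + (4.245 + 7.081)²] = 12.63 kip/in.
Capacity per unit length: φr_n = 0.75 × 0.6 × 70 × (0.707 × 0.5) = 11.14 kip/in.
12.63 > 11.14 → NOT adequate.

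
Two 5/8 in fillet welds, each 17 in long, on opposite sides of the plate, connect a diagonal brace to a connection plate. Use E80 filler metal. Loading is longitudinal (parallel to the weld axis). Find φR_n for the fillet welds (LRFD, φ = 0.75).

φR_n ≈ 541 kip

E80XX → F_EXX = 80 ksi.
Effective throat t_e = 0.707 × 0.625 = 0.4419 in.
Total length L = 34 in; A_we = 0.4419 × 34 = 15.02 in².
F_nw = 0.6 F_EXX = 0.6 × 80 = 48 ksi.
φR_n = 0.75 × 48 × 15.02 = 540.9 kip.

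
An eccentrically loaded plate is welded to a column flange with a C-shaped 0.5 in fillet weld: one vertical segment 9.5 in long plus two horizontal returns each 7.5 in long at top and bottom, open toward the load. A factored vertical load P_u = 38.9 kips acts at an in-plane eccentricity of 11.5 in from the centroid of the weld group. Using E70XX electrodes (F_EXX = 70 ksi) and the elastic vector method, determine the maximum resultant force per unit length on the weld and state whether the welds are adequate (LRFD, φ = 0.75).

Total weld length L_w = 24.5 in. Treat welds as unit-width lines.
Centroid: x̄ = 2×7.5×3.75 / 24.5 = 2.296 in from the vertical weld.
Polar moment about centroid: J = I_x + I_y = [9.5³/12 + 2×7.5×4.75²] + [9.5×2.296² + 2(7.5³/12 + 7.5×1.454²)] = 562 in³.
Direct shear f_v = P/L_w = 38.9 / 24.5 = 1.588 kip/in (vertical).
Torsion M = P·e = 38.9 × 11.5 = 447.35 kip·in.
Critical point at (x, y) = (5.204, 4.75) from centroid. f_tx = M·y/J = 3.781 kip/in; f_ty = M·x/J = 4.143 kip/in.
Resultant f_max = √[f_tx² + (f_v + f_ty)²] = √[3.781² + (1.588 + 4.143)²] = 6.865 kip/in.
Capacity per unit length: φr_n = 0.75 × 0.6 × 70 × (0.707 × 0.5) = 11.14 kip/in.
6.865 ≤ 11.14 → adequate.

f_max ≈ 6.87 kip/in; adequate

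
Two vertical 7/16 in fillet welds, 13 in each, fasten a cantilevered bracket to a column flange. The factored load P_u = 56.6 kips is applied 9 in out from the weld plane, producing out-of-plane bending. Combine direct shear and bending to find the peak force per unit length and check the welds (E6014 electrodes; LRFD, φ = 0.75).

f_max ≈ 9.3 kip/in; NOT adequate

E60XX → F_EXX = 60 ksi.
L_w = 2 × 13 = 26 in; section modulus (unit throat) S = 2 × L²/6 = 56.33 in².
Direct shear f_v = P/L_w = 56.6/26 = 2.177 kip/in.
Moment M = P × e = 56.6 × 9 = 509.4 kip·in; bending f_b = M/S = 9.043 kip/in.
f_max = √(f_v² + f_b²) = √(2.177² + 9.043²) = 9.301 kip/in.
φr_n = 0.75 × 0.6 × 60 × (0.707 × 0.4375) = 8.351 kip/in → NOT adequate.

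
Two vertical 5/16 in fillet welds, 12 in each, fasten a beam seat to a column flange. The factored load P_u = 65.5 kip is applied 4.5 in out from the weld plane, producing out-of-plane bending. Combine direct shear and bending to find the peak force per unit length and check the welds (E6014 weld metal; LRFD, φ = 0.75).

f_max ≈ 6.72 kip/in; NOT adequate

E60XX → F_EXX = 60 ksi.
L_w = 2 × 12 = 24 in; section modulus (unit throat) S = 2 × L²/6 = 48 in².
Direct shear f_v = P/L_w = 65.5/24 = 2.729 kip/in.
Moment M = P × e = 65.5 × 4.5 = 294.75 kip·in; bending f_b = M/S = 6.141 kip/in.
f_max = √(f_v² + f_b²) = √(2.729² + 6.141²) = 6.72 kip/in.
φr_n = 0.75 × 0.6 × 60 × (0.707 × 0.3125) = 5.965 kip/in → NOT adequate.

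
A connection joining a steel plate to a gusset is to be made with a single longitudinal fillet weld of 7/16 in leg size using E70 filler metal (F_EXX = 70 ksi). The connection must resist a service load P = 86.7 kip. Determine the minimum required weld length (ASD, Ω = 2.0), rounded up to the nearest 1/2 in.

Throat t_e = 0.707 × 0.4375 = 0.3093 in.
r_n/Ω = (0.6 × 70 × 0.3093) / 2.0 = 6.496 kip/in.
L_req = P / (r_n/Ω) = 86.7 / 6.496 = 13.35 in total.
Round up → use L = 13.5 in.

L = 13.5 in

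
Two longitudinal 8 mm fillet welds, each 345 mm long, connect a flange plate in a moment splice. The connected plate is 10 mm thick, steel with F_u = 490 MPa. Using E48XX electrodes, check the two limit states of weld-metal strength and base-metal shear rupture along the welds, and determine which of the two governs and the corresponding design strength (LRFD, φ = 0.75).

φR_n ≈ 843 kN (weld metal governs)

E48XX → F_EXX = 480 MPa.
t_e = 0.707 × 8 = 5.656 mm; L = 690 mm.
Weld metal: φR_n = 0.75 × 0.6 × 480 × 5.656 × 690 × 10⁻³ = 843 kN.
Base metal (shear rupture): φR_n = 0.75 × 0.6 × 490 × 10 × 690 × 10⁻³ = 1521 kN.
Governing: weld metal.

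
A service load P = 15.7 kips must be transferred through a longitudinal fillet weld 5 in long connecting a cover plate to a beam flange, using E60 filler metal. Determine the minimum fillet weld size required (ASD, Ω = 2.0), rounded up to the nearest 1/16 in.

w = 1/4 in

E60XX → F_EXX = 60 ksi.
Total weld length L = 5 in.
Required throat t_e = P × Ω / (0.6 F_EXX × L) = 15.7 × 2.0 / (0.6 × 60 × 5) = 0.1744 in.
Required leg w = t_e / 0.707 = 0.2467 in → use 1/4 in.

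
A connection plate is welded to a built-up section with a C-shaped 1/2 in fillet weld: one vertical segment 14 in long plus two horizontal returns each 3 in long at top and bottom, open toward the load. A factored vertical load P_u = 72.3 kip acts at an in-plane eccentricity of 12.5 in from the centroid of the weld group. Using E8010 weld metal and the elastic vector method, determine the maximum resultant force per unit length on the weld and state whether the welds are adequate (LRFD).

f_max ≈ 14.2 kip/in; NOT adequate

E80XX → F_EXX = 80 ksi.
Total weld length L_w = 20 in. Treat welds as unit-width lines.
Centroid: x̄ = 2×3×1.5 / 20 = 0.45 in from the vertical weld.
Polar moment about centroid: J = I_x + I_y = [14³/12 + 2×3×7²] + [14×0.45² + 2(3³/12 + 3×1.05²)] = 536.6 in³.
Direct shear f_v = P/L_w = 72.3 / 20 = 3.615 kip/in (vertical).
Torsion M = P·e = 72.3 × 12.5 = 903.75 kip·in.
Critical point at (x, y) = (2.55, 7) from centroid. f_tx = M·y/J = 11.79 kip/in; f_ty = M·x/J = 4.295 kip/in.
Resultant f_max = √[f_tx² + (f_v + f_ty)²] = √[11.79² + (3.615 + 4.295)²] = 14.2 kip/in.
Capacity per unit length: φr_n = 0.75 × 0.6 × 80 × (0.707 × 0.5) = 12.73 kip/in.
14.2 > 12.73 → NOT adequate.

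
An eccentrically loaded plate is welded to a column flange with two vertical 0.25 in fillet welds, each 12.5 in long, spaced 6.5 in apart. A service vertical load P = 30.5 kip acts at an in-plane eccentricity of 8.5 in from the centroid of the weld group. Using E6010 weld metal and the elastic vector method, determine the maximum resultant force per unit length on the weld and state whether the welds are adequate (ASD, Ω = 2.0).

E60XX → F_EXX = 60 ksi.
Total weld length L_w = 25 in. Treat welds as unit-width lines.
Polar moment about centroid: J = 2[d³/12 + d(b/2)²] = 2[12.5³/12 + 12.5×3.25²] = 589.6 in³.
Direct shear f_v = P/L_w = 30.5 / 25 = 1.22 kip/in (vertical).
Torsion M = P·e = 30.5 × 8.5 = 259.25 kip·in.
Critical point at (x, y) = (3.25, 6.25) from centroid. f_tx = M·y/J = 2.748 kip/in; f_ty = M·x/J = 1.429 kip/in.
Resultant f_max = √[f_tx² + (f_v + f_ty)²] = √[2.748² + (1.22 + 1.429)²] = 3.817 kip/in.
Capacity per unit length: r_n/Ω = (1/2.0) × 0.6 × 60 × (0.707 × 0.25) = 3.181 kip/in.
3.817 > 3.181 → NOT adequate.

f_max ≈ 3.82 kip/in; NOT adequate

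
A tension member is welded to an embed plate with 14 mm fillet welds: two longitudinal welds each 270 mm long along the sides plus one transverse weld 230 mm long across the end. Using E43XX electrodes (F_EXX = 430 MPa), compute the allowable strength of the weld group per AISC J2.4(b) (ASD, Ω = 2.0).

t_e = 0.707 × 14 = 9.898 mm.
R_nwl = 0.6 × 430 × 9.898 × 540 × 10⁻³ = 1379 kN (longitudinal, 2 welds).
R_nwt = 0.6 × 430 × 9.898 × 230 × 10⁻³ = 587.3 kN (transverse, base value).
(i) R_nwl + R_nwt = 1966 kN; (ii) 0.85 R_nwl + 1.5 R_nwt = 2053 kN.
R_n = max = 2053 kN [governs: (ii)]; R_n/Ω = 1027 kN.

R_n/Ω ≈ 1030 kN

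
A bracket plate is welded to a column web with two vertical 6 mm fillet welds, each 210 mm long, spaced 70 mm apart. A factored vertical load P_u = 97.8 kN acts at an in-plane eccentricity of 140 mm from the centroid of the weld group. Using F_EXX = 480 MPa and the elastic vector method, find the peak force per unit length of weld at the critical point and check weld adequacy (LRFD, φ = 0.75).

f_max ≈ 840 N/mm; adequate

Total weld length L_w = 420 mm. Treat welds as unit-width lines.
Polar moment about centroid: J = 2[d³/12 + d(b/2)²] = 2[210³/12 + 210×35²] = 2058000 mm³.
Direct shear f_v = P/L_w = 97.8×10³ / 420 = 232.9 N/mm (vertical).
Torsion M = P·e = 97.8×10³ × 140 = 13692000 N·mm.
Critical point at (x, y) = (35, 105) from centroid. f_tx = M·y/J = 698.6 N/mm; f_ty = M·x/J = 232.9 N/mm.
Resultant f_max = √[f_tx² + (f_v + f_ty)²] = √[698.6² + (232.9 + 232.9)²] = 839.6 N/mm.
Capacity per unit length: φr_n = 0.75 × 0.6 × 480 × (0.707 × 6) = 916.3 N/mm.
839.6 ≤ 916.3 → adequate.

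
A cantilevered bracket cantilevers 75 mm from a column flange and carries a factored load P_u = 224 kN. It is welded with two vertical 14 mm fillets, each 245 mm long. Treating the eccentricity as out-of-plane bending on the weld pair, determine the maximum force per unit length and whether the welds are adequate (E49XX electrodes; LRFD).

f_max ≈ 956 N/mm; adequate

E49XX → F_EXX = 490 MPa.
L_w = 2 × 245 = 490 mm; section modulus (unit throat) S = 2 × L²/6 = 20010 mm².
Direct shear f_v = P/L_w = 224×10³/490 = 457.1 N/mm.
Moment M = P × e = 224×10³ × 75 = 16800000 N·mm; bending f_b = M/S = 839.7 N/mm.
f_max = √(f_v² + f_b²) = √(457.1² + 839.7²) = 956 N/mm.
φr_n = 0.75 × 0.6 × 490 × (0.707 × 14) = 2183 N/mm → adequate.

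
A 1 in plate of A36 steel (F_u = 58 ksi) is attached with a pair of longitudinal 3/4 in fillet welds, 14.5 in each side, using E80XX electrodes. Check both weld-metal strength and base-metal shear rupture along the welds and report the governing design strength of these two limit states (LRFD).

φR_n ≈ 554 kip (weld metal governs)

E80XX → F_EXX = 80 ksi.
t_e = 0.707 × 0.75 = 0.5302 in; L = 29 in.
Weld metal: φR_n = 0.75 × 0.6 × 80 × 0.5302 × 29 = 553.6 kip.
Base metal (shear rupture): φR_n = 0.75 × 0.6 × 58 × 1 × 29 = 756.9 kip.
Governing: weld metal.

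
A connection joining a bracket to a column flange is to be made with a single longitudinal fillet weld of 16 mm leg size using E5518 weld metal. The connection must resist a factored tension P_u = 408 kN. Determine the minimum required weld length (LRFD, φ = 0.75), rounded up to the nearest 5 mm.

E55XX → F_EXX = 550 MPa.
Throat t_e = 0.707 × 16 = 11.31 mm.
φr_n = 0.75 × 0.6 × 550 × 11.31 × 10⁻³ = 2.8 kN/mm.
L_req = P_u / φr_n = 408 / 2.8 = 145.7 mm total.
Round up → use L = 150 mm.

L = 150 mm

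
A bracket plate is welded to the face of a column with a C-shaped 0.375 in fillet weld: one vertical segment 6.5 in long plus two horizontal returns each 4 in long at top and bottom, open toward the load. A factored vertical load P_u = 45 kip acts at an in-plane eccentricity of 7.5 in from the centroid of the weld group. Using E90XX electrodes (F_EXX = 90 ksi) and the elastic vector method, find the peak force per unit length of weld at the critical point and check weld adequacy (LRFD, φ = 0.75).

f_max ≈ 13.4 kip/in; NOT adequate

Total weld length L_w = 14.5 in. Treat welds as unit-width lines.
Centroid: x̄ = 2×4×2 / 14.5 = 1.103 in from the vertical weld.
Polar moment about centroid: J = I_x + I_y = [6.5³/12 + 2×4×3.25²] + [6.5×1.103² + 2(4³/12 + 4×0.8966²)] = 132.4 in³.
Direct shear f_v = P/L_w = 45 / 14.5 = 3.103 kip/in (vertical).
Torsion M = P·e = 45 × 7.5 = 337.5 kip·in.
Critical point at (x, y) = (2.897, 3.25) from centroid. f_tx = M·y/J = 8.285 kip/in; f_ty = M·x/J = 7.384 kip/in.
Resultant f_max = √[f_tx² + (f_v + f_ty)²] = √[8.285² + (3.103 + 7.384)²] = 13.36 kip/in.
Capacity per unit length: φr_n = 0.75 × 0.6 × 90 × (0.707 × 0.375) = 10.74 kip/in.
13.36 > 10.74 → NOT adequate.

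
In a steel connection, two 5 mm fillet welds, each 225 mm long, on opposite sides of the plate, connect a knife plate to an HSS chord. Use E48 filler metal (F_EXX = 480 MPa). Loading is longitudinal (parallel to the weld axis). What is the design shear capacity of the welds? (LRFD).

φR_n ≈ 344 kN

Effective throat t_e = 0.707 × 5 = 3.535 mm.
Total length L = 450 mm; A_we = 3.535 × 450 = 1591 mm².
F_nw = 0.6 F_EXX = 0.6 × 480 = 288 MPa.
φR_n = 0.75 × 288 × 1591 × 10⁻³ = 343.6 kN.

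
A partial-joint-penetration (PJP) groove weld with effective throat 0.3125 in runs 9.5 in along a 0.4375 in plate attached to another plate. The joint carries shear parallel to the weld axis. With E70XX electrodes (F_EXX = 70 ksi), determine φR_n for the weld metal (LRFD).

φR_n ≈ 93.5 kips

Effective throat (given) t_e = 0.3125 in.
A_we = 0.3125 × 9.5 = 2.969 in².
F_nw = 0.6 F_EXX = 42 ksi.
φR_n = 0.75 × 42 × 2.969 = 93.52 kips.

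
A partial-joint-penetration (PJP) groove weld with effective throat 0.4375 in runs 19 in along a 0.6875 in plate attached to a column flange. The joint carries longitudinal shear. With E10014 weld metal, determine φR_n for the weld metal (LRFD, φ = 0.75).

φR_n ≈ 374 kips

E100XX → F_EXX = 100 ksi.
Effective throat (given) t_e = 0.4375 in.
A_we = 0.4375 × 19 = 8.312 in².
F_nw = 0.6 F_EXX = 60 ksi.
φR_n = 0.75 × 60 × 8.312 = 374.1 kips.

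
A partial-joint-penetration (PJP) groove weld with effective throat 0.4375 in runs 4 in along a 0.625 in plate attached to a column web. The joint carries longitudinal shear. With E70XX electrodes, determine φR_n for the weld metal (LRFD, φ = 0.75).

E70XX → F_EXX = 70 ksi.
Effective throat (given) t_e = 0.4375 in.
A_we = 0.4375 × 4 = 1.75 in².
F_nw = 0.6 F_EXX = 42 ksi.
φR_n = 0.75 × 42 × 1.75 = 55.12 kip.

φR_n ≈ 55.1 kip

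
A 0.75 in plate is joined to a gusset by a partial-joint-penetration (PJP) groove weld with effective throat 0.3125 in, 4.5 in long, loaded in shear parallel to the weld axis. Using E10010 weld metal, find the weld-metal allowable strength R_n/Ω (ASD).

R_n/Ω ≈ 42.2 kips

E100XX → F_EXX = 100 ksi.
Effective throat (given) t_e = 0.3125 in.
A_we = 0.3125 × 4.5 = 1.406 in².
F_nw = 0.6 F_EXX = 60 ksi.
R_n/Ω = (60 × 1.406) / 2.0 = 42.19 kips.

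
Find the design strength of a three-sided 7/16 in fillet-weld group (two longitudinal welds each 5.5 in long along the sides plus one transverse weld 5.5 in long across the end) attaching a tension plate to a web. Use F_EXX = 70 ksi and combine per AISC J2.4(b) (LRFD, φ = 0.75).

t_e = 0.707 × 0.4375 = 0.3093 in.
R_nwl = 0.6 × 70 × 0.3093 × 11 = 142.9 kips (longitudinal, 2 welds).
R_nwt = 0.6 × 70 × 0.3093 × 5.5 = 71.45 kips (transverse, base value).
(i) R_nwl + R_nwt = 214.4 kips; (ii) 0.85 R_nwl + 1.5 R_nwt = 228.6 kips.
R_n = max = 228.6 kips [governs: (ii)]; φR_n = 171.5 kips.

φR_n ≈ 171 kips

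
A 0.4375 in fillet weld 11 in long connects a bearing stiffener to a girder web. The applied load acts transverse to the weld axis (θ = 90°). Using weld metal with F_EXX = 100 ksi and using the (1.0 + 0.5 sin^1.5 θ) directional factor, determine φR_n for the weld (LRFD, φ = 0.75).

φR_n ≈ 230 kips

t_e = 0.707 × 0.4375 = 0.3093 in; A_we = 0.3093 × 11 = 3.402 in².
Directional factor: 1.0 + 0.5 sin^1.5(90°) = 1.5.
F_nw = 0.6 × 100 × 1.5 = 90 ksi.
φR_n = 0.75 × 90 × 3.402 = 229.7 kips.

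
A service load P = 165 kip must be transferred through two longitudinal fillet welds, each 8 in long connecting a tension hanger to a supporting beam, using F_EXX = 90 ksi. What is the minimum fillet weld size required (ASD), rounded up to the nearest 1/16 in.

Total weld length L = 16 in.
Required throat t_e = P × Ω / (0.6 F_EXX × L) = 165 × 2.0 / (0.6 × 90 × 16) = 0.3819 in.
Required leg w = t_e / 0.707 = 0.5402 in → use 9/16 in.

w = 9/16 in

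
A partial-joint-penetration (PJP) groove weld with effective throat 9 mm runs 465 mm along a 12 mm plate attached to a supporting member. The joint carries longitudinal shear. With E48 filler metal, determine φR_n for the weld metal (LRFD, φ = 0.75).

E48XX → F_EXX = 480 MPa.
Effective throat (given) t_e = 9 mm.
A_we = 9 × 465 = 4185 mm².
F_nw = 0.6 F_EXX = 288 MPa.
φR_n = 0.75 × 288 × 4185 × 10⁻³ = 904 kN.

φR_n ≈ 904 kN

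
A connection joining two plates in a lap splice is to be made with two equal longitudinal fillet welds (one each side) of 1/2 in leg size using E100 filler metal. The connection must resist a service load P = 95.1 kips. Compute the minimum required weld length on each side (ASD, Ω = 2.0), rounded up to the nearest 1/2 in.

E100XX → F_EXX = 100 ksi.
Throat t_e = 0.707 × 0.5 = 0.3535 in.
r_n/Ω = (0.6 × 100 × 0.3535) / 2.0 = 10.6 kip/in.
L_req = P / (r_n/Ω) = 95.1 / 10.6 = 8.967 in total.
Per side: 8.967 / 2 = 4.484 in.
Round up → use L = 4.5 in on each side.

L = 4.5 in on each side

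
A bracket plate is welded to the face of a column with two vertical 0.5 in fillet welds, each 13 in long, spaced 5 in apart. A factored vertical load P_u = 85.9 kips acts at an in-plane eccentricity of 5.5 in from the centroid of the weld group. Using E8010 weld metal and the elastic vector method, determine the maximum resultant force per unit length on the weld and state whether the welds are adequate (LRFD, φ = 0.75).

E80XX → F_EXX = 80 ksi.
Total weld length L_w = 26 in. Treat welds as unit-width lines.
Polar moment about centroid: J = 2[d³/12 + d(b/2)²] = 2[13³/12 + 13×2.5²] = 528.7 in³.
Direct shear f_v = P/L_w = 85.9 / 26 = 3.304 kip/in (vertical).
Torsion M = P·e = 85.9 × 5.5 = 472.45 kip·in.
Critical point at (x, y) = (2.5, 6.5) from centroid. f_tx = M·y/J = 5.809 kip/in; f_ty = M·x/J = 2.234 kip/in.
Resultant f_max = √[f_tx² + (f_v + f_ty)²] = √[5.809² + (3.304 + 2.234)²] = 8.026 kip/in.
Capacity per unit length: φr_n = 0.75 × 0.6 × 80 × (0.707 × 0.5) = 12.73 kip/in.
8.026 ≤ 12.73 → adequate.

f_max ≈ 8.03 kip/in; adequate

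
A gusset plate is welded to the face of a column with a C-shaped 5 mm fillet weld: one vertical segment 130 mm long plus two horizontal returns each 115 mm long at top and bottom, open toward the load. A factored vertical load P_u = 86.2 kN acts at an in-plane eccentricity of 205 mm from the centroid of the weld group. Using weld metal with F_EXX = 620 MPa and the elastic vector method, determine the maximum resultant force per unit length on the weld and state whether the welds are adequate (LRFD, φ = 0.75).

Total weld length L_w = 360 mm. Treat welds as unit-width lines.
Centroid: x̄ = 2×115×57.5 / 360 = 36.74 mm from the vertical weld.
Polar moment about centroid: J = I_x + I_y = [130³/12 + 2×115×65²] + [130×36.74² + 2(115³/12 + 115×20.76²)] = 1683000 mm³.
Direct shear f_v = P/L_w = 86.2×10³ / 360 = 239.4 N/mm (vertical).
Torsion M = P·e = 86.2×10³ × 205 = 17671000 N·mm.
Critical point at (x, y) = (78.26, 65) from centroid. f_tx = M·y/J = 682.5 N/mm; f_ty = M·x/J = 821.8 N/mm.
Resultant f_max = √[f_tx² + (f_v + f_ty)²] = √[682.5² + (239.4 + 821.8)²] = 1262 N/mm.
Capacity per unit length: φr_n = 0.75 × 0.6 × 620 × (0.707 × 5) = 986.3 N/mm.
1262 > 986.3 → NOT adequate.

f_max ≈ 1260 N/mm; NOT adequate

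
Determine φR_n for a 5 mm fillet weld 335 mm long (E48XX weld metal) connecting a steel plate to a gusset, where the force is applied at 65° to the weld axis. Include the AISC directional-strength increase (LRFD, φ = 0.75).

E48XX → F_EXX = 480 MPa.
t_e = 0.707 × 5 = 3.535 mm; A_we = 3.535 × 335 = 1184 mm².
Directional factor: 1.0 + 0.5 sin^1.5(65°) = 1.431.
F_nw = 0.6 × 480 × 1.431 = 412.2 MPa.
φR_n = 0.75 × 412.2 × 1184 × 10⁻³ = 366.1 kN.

φR_n ≈ 366 kN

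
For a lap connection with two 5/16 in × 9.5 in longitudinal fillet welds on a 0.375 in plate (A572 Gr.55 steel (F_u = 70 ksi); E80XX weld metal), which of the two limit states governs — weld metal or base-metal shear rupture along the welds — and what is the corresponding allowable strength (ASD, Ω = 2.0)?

E80XX → F_EXX = 80 ksi.
t_e = 0.707 × 0.3125 = 0.2209 in; L = 19 in.
Weld metal: R_n/Ω = (1/2.0) × 0.6 × 80 × 0.2209 × 19 = 100.7 kips.
Base metal (shear rupture): R_n/Ω = (1/2.0) × 0.6 × 70 × 0.375 × 19 = 149.6 kips.
Governing: weld metal.

R_n/Ω ≈ 101 kips (weld metal governs)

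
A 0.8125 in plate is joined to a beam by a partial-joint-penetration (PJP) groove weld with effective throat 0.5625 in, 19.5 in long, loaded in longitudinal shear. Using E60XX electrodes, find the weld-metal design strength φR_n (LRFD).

φR_n ≈ 296 kips

E60XX → F_EXX = 60 ksi.
Effective throat (given) t_e = 0.5625 in.
A_we = 0.5625 × 19.5 = 10.97 in².
F_nw = 0.6 F_EXX = 36 ksi.
φR_n = 0.75 × 36 × 10.97 = 296.2 kips.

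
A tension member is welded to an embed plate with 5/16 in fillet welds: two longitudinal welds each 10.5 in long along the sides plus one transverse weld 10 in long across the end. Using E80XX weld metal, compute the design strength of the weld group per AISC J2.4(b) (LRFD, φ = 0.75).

φR_n ≈ 261 kip

E80XX → F_EXX = 80 ksi.
t_e = 0.707 × 0.3125 = 0.2209 in.
R_nwl = 0.6 × 80 × 0.2209 × 21 = 222.7 kip (longitudinal, 2 welds).
R_nwt = 0.6 × 80 × 0.2209 × 10 = 106 kip (transverse, base value).
(i) R_nwl + R_nwt = 328.8 kip; (ii) 0.85 R_nwl + 1.5 R_nwt = 348.4 kip.
R_n = max = 348.4 kip [governs: (ii)]; φR_n = 261.3 kip.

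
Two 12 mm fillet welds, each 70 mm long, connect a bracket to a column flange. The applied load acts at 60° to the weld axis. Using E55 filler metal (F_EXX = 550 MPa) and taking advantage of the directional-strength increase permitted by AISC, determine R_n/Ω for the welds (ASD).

t_e = 0.707 × 12 = 8.484 mm; A_we = 8.484 × 140 = 1188 mm².
Directional factor: 1.0 + 0.5 sin^1.5(60°) = 1.403.
F_nw = 0.6 × 550 × 1.403 = 463 MPa.
R_n/Ω = (463 × 1188) / 2.0 × 10⁻³ = 275 kN.

R_n/Ω ≈ 275 kN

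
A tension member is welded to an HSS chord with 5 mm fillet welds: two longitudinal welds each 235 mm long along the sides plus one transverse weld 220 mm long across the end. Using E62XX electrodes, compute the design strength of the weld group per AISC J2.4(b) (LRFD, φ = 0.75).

φR_n ≈ 719 kN

E62XX → F_EXX = 620 MPa.
t_e = 0.707 × 5 = 3.535 mm.
R_nwl = 0.6 × 620 × 3.535 × 470 × 10⁻³ = 618.1 kN (longitudinal, 2 welds).
R_nwt = 0.6 × 620 × 3.535 × 220 × 10⁻³ = 289.3 kN (transverse, base value).
(i) R_nwl + R_nwt = 907.4 kN; (ii) 0.85 R_nwl + 1.5 R_nwt = 959.3 kN.
R_n = max = 959.3 kN [governs: (ii)]; φR_n = 719.5 kN.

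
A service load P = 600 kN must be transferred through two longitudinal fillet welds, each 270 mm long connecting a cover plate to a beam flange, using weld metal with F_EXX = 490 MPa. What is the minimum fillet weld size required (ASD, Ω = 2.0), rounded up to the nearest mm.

Total weld length L = 540 mm.
Required throat t_e = P × Ω / (0.6 F_EXX × L) = 600 × 2.0 / (0.6 × 490 × 540 × 10⁻³) = 7.559 mm.
Required leg w = t_e / 0.707 = 10.69 mm → use 11 mm.

w = 11 mm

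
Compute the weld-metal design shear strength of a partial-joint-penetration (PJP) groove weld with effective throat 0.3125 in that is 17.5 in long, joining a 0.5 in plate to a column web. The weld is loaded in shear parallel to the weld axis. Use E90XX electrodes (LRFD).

E90XX → F_EXX = 90 ksi.
Effective throat (given) t_e = 0.3125 in.
A_we = 0.3125 × 17.5 = 5.469 in².
F_nw = 0.6 F_EXX = 54 ksi.
φR_n = 0.75 × 54 × 5.469 = 221.5 kip.

φR_n ≈ 221 kip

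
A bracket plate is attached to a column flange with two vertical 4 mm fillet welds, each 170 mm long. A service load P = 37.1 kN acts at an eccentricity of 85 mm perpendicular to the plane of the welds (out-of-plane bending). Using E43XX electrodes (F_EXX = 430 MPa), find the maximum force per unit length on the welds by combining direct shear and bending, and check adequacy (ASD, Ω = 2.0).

L_w = 2 × 170 = 340 mm; section modulus (unit throat) S = 2 × L²/6 = 9633 mm².
Direct shear f_v = P/L_w = 37.1×10³/340 = 109.1 N/mm.
Moment M = P × e = 37.1×10³ × 85 = 3153500 N·mm; bending f_b = M/S = 327.4 N/mm.
f_max = √(f_v² + f_b²) = √(109.1² + 327.4²) = 345.1 N/mm.
r_n/Ω = (1/2.0) × 0.6 × 430 × (0.707 × 4) = 364.8 N/mm → adequate.

f_max ≈ 345 N/mm; adequate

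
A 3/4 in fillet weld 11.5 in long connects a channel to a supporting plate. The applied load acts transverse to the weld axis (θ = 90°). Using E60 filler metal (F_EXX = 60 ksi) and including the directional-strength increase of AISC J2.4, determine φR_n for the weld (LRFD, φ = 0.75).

φR_n ≈ 247 kip

t_e = 0.707 × 0.75 = 0.5302 in; A_we = 0.5302 × 11.5 = 6.098 in².
Directional factor: 1.0 + 0.5 sin^1.5(90°) = 1.5.
F_nw = 0.6 × 60 × 1.5 = 54 ksi.
φR_n = 0.75 × 54 × 6.098 = 247 kip.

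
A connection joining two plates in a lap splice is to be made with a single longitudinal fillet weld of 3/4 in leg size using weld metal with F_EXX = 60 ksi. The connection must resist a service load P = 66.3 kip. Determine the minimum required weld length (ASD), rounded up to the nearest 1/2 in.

Throat t_e = 0.707 × 0.75 = 0.5302 in.
r_n/Ω = (0.6 × 60 × 0.5302) / 2.0 = 9.544 kip/in.
L_req = P / (r_n/Ω) = 66.3 / 9.544 = 6.946 in total.
Round up → use L = 7 in.

L = 7 in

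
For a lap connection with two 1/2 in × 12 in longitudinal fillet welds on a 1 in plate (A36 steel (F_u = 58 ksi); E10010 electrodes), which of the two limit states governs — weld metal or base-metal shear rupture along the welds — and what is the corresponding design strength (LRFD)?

E100XX → F_EXX = 100 ksi.
t_e = 0.707 × 0.5 = 0.3535 in; L = 24 in.
Weld metal: φR_n = 0.75 × 0.6 × 100 × 0.3535 × 24 = 381.8 kip.
Base metal (shear rupture): φR_n = 0.75 × 0.6 × 58 × 1 × 24 = 626.4 kip.
Governing: weld metal.

φR_n ≈ 382 kip (weld metal governs)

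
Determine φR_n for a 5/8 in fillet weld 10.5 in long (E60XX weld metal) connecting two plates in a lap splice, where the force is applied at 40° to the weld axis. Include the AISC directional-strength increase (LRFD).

E60XX → F_EXX = 60 ksi.
t_e = 0.707 × 0.625 = 0.4419 in; A_we = 0.4419 × 10.5 = 4.64 in².
Directional factor: 1.0 + 0.5 sin^1.5(40°) = 1.258.
F_nw = 0.6 × 60 × 1.258 = 45.28 ksi.
φR_n = 0.75 × 45.28 × 4.64 = 157.6 kips.

φR_n ≈ 158 kips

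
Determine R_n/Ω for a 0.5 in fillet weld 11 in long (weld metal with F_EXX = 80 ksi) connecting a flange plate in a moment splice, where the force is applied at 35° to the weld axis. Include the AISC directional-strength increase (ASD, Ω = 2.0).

R_n/Ω ≈ 114 kip

t_e = 0.707 × 0.5 = 0.3535 in; A_we = 0.3535 × 11 = 3.888 in².
Directional factor: 1.0 + 0.5 sin^1.5(35°) = 1.217.
F_nw = 0.6 × 80 × 1.217 = 58.43 ksi.
R_n/Ω = (58.43 × 3.888) / 2.0 = 113.6 kip.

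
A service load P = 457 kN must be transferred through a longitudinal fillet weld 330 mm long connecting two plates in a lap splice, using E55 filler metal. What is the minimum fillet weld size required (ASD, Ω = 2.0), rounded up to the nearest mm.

w = 12 mm

E55XX → F_EXX = 550 MPa.
Total weld length L = 330 mm.
Required throat t_e = P × Ω / (0.6 F_EXX × L) = 457 × 2.0 / (0.6 × 550 × 330 × 10⁻³) = 8.393 mm.
Required leg w = t_e / 0.707 = 11.87 mm → use 12 mm.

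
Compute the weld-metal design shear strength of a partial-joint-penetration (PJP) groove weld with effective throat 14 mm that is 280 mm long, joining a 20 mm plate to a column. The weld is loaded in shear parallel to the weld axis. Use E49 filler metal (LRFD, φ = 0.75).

φR_n ≈ 864 kN

E49XX → F_EXX = 490 MPa.
Effective throat (given) t_e = 14 mm.
A_we = 14 × 280 = 3920 mm².
F_nw = 0.6 F_EXX = 294 MPa.
φR_n = 0.75 × 294 × 3920 × 10⁻³ = 864.4 kN.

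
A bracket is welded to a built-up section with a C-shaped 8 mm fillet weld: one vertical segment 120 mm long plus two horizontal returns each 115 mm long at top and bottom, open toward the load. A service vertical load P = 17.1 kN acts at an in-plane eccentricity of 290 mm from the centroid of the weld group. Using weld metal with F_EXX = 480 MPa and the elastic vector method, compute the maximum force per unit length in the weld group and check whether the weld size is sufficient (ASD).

f_max ≈ 366 N/mm; adequate

Total weld length L_w = 350 mm. Treat welds as unit-width lines.
Centroid: x̄ = 2×115×57.5 / 350 = 37.79 mm from the vertical weld.
Polar moment about centroid: J = I_x + I_y = [120³/12 + 2×115×60²] + [120×37.79² + 2(115³/12 + 115×19.71²)] = 1486000 mm³.
Direct shear f_v = P/L_w = 17.1×10³ / 350 = 48.86 N/mm (vertical).
Torsion M = P·e = 17.1×10³ × 290 = 4959000 N·mm.
Critical point at (x, y) = (77.21, 60) from centroid. f_tx = M·y/J = 200.2 N/mm; f_ty = M·x/J = 257.6 N/mm.
Resultant f_max = √[f_tx² + (f_v + f_ty)²] = √[200.2² + (48.86 + 257.6)²] = 366.1 N/mm.
Capacity per unit length: r_n/Ω = (1/2.0) × 0.6 × 480 × (0.707 × 8) = 814.5 N/mm.
366.1 ≤ 814.5 → adequate.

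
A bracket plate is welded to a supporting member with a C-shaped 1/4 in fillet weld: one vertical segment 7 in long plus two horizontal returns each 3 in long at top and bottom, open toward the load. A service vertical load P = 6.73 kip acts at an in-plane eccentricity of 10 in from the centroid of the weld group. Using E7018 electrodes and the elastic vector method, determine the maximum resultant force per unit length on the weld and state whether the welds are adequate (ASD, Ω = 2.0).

E70XX → F_EXX = 70 ksi.
Total weld length L_w = 13 in. Treat welds as unit-width lines.
Centroid: x̄ = 2×3×1.5 / 13 = 0.6923 in from the vertical weld.
Polar moment about centroid: J = I_x + I_y = [7³/12 + 2×3×3.5²] + [7×0.6923² + 2(3³/12 + 3×0.8077²)] = 113.9 in³.
Direct shear f_v = P/L_w = 6.73 / 13 = 0.5177 kip/in (vertical).
Torsion M = P·e = 6.73 × 10 = 67.3 kip·in.
Critical point at (x, y) = (2.308, 3.5) from centroid. f_tx = M·y/J = 2.069 kip/in; f_ty = M·x/J = 1.364 kip/in.
Resultant f_max = √[f_tx² + (f_v + f_ty)²] = √[2.069² + (0.5177 + 1.364)²] = 2.797 kip/in.
Capacity per unit length: r_n/Ω = (1/2.0) × 0.6 × 70 × (0.707 × 0.25) = 3.712 kip/in.
2.797 ≤ 3.712 → adequate.

f_max ≈ 2.8 kip/in; adequate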